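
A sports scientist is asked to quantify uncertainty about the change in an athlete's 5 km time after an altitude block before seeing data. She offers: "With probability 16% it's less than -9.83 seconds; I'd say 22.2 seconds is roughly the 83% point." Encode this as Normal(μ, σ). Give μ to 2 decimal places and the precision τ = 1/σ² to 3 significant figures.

The p-quantile of Normal(μ,σ) is μ + z_p·σ, with z_{0.16} = -0.9945 and z_{0.83} = 0.9542.
Eliminate σ: μ = (z₂·x₁ − z₁·x₂)/(z₂ − z₁) = (0.9542·-9.83 − (-0.9945)·22.2)/1.949 = 6.52.
Then σ = (x₂ − x₁)/(z₂ − z₁) = (22.2 − -9.83)/1.949 = 16.44.
Precision τ = 1/σ² = 1/16.44² = 0.0037.

μ = 6.52, τ = 0.0037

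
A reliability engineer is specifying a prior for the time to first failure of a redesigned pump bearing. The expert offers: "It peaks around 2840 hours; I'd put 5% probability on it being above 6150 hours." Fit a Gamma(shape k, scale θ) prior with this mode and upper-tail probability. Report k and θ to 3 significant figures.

k ≈ 5.61, θ ≈ 615

Gamma(k,θ) with k>1 has mode (k−1)θ, so θ = 2840/(k−1).
Need P(X < 6150) = 0.95 with θ tied to k this way. Start at k = 2, θ = 2840: P(X<6150) ≈ 0.637.
Too low — raise k to concentrate. Iterating converges to k ≈ 5.61.
Then θ = 2840/(5.61−1) ≈ 615.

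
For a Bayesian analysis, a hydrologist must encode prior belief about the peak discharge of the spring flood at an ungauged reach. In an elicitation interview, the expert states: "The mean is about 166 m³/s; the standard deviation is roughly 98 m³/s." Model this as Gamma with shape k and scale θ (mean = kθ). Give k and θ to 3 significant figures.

k ≈ 2.87, θ ≈ 57.9

For Gamma(k, scale θ): mean = kθ, variance = kθ², so CV = 1/√k.
CV = SD/mean = 98/166 = 0.5904, hence k = 1/CV² = 2.87.
Then θ = mean/k = 166/2.87 = 57.9.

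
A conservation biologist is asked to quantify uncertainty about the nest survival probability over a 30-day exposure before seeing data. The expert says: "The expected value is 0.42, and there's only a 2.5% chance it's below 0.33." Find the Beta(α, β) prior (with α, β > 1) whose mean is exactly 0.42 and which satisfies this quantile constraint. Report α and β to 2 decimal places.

With mean 0.42 fixed, write α = 0.42s, β = 0.58s where s = α+β.
Need P(θ < 0.33) = 0.025 under Beta(0.42s, 0.58s). Normal approximation: (q−m)/√(m(1−m)/s) ≈ z_{0.025} = -1.96, so s ≈ 0.42·0.58·(-1.96)²/(0.33−0.42)² = 115.5.
At s = 115.5: P(θ<0.33) ≈ 0.023. Adjusting to match 0.025 gives s ≈ 110.64.
So α = 0.42·110.64 ≈ 46.47, β = 0.58·110.64 ≈ 64.17.

α ≈ 46.47, β ≈ 64.17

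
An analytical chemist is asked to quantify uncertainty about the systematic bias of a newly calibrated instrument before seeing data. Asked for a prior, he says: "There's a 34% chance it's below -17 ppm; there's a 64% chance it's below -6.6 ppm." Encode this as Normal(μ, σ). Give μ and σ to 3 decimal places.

μ = -11.436, σ = 13.490

For Normal(μ,σ), the p-quantile is μ + z_p·σ. Here z_{0.34} = -0.4125, z_{0.64} = 0.3585.
So -17 = μ − 0.4125σ and -6.6 = μ + 0.3585σ.
Subtracting: σ = (-6.6 − -17)/(0.3585 − (-0.4125)) = 13.490.
Then μ = -17 − (-0.4125)·13.490 = -11.436.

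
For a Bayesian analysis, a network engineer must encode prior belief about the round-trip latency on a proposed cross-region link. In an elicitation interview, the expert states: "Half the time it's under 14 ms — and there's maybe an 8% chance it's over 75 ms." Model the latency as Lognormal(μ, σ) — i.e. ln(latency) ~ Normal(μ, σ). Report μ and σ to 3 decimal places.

μ ≈ 2.639, σ ≈ 1.195

If T ~ Lognormal(μ,σ) then ln T ~ Normal(μ,σ), so the p-quantile of ln T is μ + z_p·σ.
ln(14) = 2.639 and ln(75) = 4.317; z_{0.5} = 0, z_{0.92} = 1.405.
σ = (4.317 − 2.639)/(1.405 − (0)) = 1.195.
μ = 2.639 − (0)·1.195 = 2.639.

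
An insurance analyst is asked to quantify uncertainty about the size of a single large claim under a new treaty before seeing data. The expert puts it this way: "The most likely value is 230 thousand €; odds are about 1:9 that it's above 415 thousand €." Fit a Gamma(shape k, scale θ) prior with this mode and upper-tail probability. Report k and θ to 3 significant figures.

Gamma(k,θ) with k>1 has mode (k−1)θ, so θ = 230/(k−1).
Need P(X < 415) = 0.9 with θ tied to k this way. Start at k = 2, θ = 230: P(X<415) ≈ 0.538.
Too low — raise k to concentrate. Iterating converges to k ≈ 6.47.
Then θ = 230/(6.47−1) ≈ 42.1.

k ≈ 6.47, θ ≈ 42.1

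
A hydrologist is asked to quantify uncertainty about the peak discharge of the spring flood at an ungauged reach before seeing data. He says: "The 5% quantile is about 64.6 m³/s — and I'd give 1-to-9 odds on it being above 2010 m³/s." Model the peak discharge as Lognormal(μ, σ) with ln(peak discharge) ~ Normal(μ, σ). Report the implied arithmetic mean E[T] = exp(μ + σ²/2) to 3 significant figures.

E[T] ≈ 889 m³/s

If T ~ Lognormal(μ,σ) then ln T ~ Normal(μ,σ), so the p-quantile of ln T is μ + z_p·σ.
ln(64.6) = 4.168 and ln(2010) = 7.606; z_{0.05} = -1.645, z_{0.9} = 1.282.
σ = (7.606 − 4.168)/(1.282 − (-1.645)) = 1.175.
μ = 4.168 − (-1.645)·1.175 = 6.100.
E[T] = exp(μ + σ²/2) = exp(6.100 + 0.6900) = 889 m³/s.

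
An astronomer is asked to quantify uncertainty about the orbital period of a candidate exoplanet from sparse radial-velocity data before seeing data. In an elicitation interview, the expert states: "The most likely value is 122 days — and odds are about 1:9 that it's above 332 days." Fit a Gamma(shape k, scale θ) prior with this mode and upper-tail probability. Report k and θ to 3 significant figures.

Gamma(k,θ) with k>1 has mode (k−1)θ, so θ = 122/(k−1).
Need P(X < 332) = 0.9 with θ tied to k this way. Start at k = 2, θ = 122: P(X<332) ≈ 0.755.
Too low — raise k to concentrate. Iterating converges to k ≈ 2.91.
Then θ = 122/(2.91−1) ≈ 63.9.

k ≈ 2.91, θ ≈ 63.9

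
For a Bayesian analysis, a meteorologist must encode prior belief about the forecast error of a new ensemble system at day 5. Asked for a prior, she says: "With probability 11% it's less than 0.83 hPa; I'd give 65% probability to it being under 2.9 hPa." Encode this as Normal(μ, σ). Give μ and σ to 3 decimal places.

μ = 2.405, σ = 1.284

The p-quantile of Normal(μ,σ) is μ + z_p·σ, with z_{0.11} = -1.227 and z_{0.65} = 0.3853.
Eliminate σ: μ = (z₂·x₁ − z₁·x₂)/(z₂ − z₁) = (0.3853·0.83 − (-1.227)·2.9)/1.612 = 2.405.
Then σ = (x₂ − x₁)/(z₂ − z₁) = (2.9 − 0.83)/1.612 = 1.284.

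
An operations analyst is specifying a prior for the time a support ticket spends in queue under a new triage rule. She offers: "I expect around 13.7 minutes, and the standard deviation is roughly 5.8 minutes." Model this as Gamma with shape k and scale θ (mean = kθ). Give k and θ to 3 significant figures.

For Gamma(k, scale θ): mean = kθ, variance = kθ², so CV = 1/√k.
CV = SD/mean = 5.8/13.7 = 0.4234, hence k = 1/CV² = 5.58.
Then θ = mean/k = 13.7/5.58 = 2.46.

k ≈ 5.58, θ ≈ 2.46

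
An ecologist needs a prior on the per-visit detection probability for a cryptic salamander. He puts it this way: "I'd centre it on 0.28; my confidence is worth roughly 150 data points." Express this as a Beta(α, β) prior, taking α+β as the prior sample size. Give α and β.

Under the effective-sample-size interpretation, Beta(α, β) has prior mean α/(α+β) and prior sample size α+β.
So α+β = 150 and α/(α+β) = 0.28, giving α = 0.28·150 = 42 and β = 150 − 42 = 108.

α = 42, β = 108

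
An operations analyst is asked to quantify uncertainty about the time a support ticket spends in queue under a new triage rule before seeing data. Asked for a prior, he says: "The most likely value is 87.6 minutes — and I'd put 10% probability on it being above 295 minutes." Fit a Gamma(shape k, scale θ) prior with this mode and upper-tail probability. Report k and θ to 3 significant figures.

Gamma(k,θ) with k>1 has mode (k−1)θ, so θ = 87.6/(k−1).
Need P(X < 295) = 0.9 with θ tied to k this way. Start at k = 2, θ = 87.6: P(X<295) ≈ 0.849.
Too low — raise k to concentrate. Iterating converges to k ≈ 2.28.
Then θ = 87.6/(2.28−1) ≈ 68.7.

k ≈ 2.28, θ ≈ 68.7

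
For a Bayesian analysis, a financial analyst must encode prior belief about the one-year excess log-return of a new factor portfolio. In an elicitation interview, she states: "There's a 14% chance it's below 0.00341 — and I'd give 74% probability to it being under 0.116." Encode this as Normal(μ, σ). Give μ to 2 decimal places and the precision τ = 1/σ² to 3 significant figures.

μ = 0.07, τ = 234

For Normal(μ,σ), the p-quantile is μ + z_p·σ. Here z_{0.14} = -1.08, z_{0.74} = 0.6433.
So 0.00341 = μ − 1.08σ and 0.116 = μ + 0.6433σ.
Subtracting: σ = (0.116 − 0.00341)/(0.6433 − (-1.08)) = 0.07.
Then μ = 0.00341 − (-1.08)·0.07 = 0.07.
Precision τ = 1/σ² = 1/0.06532² = 234.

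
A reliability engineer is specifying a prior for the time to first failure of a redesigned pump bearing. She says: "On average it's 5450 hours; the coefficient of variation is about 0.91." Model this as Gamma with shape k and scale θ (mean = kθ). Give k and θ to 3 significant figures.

k ≈ 1.21, θ ≈ 4510

For Gamma(k, scale θ): mean = kθ, variance = kθ², so CV = 1/√k.
CV = 0.91, hence k = 1/CV² = 1.21.
Then θ = mean/k = 5450/1.21 = 4510.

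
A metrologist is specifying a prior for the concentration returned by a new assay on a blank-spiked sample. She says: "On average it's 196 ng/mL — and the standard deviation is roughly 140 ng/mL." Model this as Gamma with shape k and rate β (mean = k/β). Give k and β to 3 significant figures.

k ≈ 1.96, β ≈ 0.01

For Gamma(k, rate β): mean = k/β, variance = k/β², so CV = 1/√k.
CV = SD/mean = 140/196 = 0.7143, hence k = 1/CV² = 1.96.
Then β = k/mean = 1.96/196 = 0.01.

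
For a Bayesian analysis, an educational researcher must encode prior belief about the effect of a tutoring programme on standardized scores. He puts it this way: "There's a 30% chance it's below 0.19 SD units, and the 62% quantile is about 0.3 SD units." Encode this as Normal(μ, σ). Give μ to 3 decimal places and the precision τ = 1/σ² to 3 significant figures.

For Normal(μ,σ), the p-quantile is μ + z_p·σ. Here z_{0.3} = -0.5244, z_{0.62} = 0.3055.
So 0.19 = μ − 0.5244σ and 0.3 = μ + 0.3055σ.
Subtracting: σ = (0.3 − 0.19)/(0.3055 − (-0.5244)) = 0.133.
Then μ = 0.19 − (-0.5244)·0.133 = 0.260.
Precision τ = 1/σ² = 1/0.1325² = 56.9.

μ = 0.260, τ = 56.9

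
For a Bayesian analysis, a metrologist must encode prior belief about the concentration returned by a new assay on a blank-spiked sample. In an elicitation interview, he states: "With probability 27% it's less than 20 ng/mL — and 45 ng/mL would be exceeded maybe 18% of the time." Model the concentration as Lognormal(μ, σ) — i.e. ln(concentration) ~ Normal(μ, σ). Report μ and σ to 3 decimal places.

If T ~ Lognormal(μ,σ) then ln T ~ Normal(μ,σ), so the p-quantile of ln T is μ + z_p·σ.
ln(20) = 2.996 and ln(45) = 3.807; z_{0.27} = -0.6128, z_{0.82} = 0.9154.
σ = (3.807 − 2.996)/(0.9154 − (-0.6128)) = 0.531.
μ = 2.996 − (-0.6128)·0.531 = 3.321.

μ ≈ 3.321, σ ≈ 0.531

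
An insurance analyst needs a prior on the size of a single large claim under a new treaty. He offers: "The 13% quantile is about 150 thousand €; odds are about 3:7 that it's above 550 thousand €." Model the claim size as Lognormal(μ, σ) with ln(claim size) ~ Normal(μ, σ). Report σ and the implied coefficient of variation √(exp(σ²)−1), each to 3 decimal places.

If T ~ Lognormal(μ,σ) then ln T ~ Normal(μ,σ), so the p-quantile of ln T is μ + z_p·σ.
ln(150) = 5.011 and ln(550) = 6.31; z_{0.13} = -1.126, z_{0.7} = 0.5244.
σ = (6.31 − 5.011)/(0.5244 − (-1.126)) = 0.787.
μ = 5.011 − (-1.126)·0.787 = 5.897.
CV = √(exp(σ²)−1) = √(exp(0.6195)−1) = 0.926.

σ ≈ 0.787, CV ≈ 0.926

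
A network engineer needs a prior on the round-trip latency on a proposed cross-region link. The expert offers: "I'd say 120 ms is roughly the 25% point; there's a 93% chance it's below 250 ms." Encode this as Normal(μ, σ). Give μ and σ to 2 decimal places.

The p-quantile of Normal(μ,σ) is μ + z_p·σ, with z_{0.25} = -0.6745 and z_{0.93} = 1.476.
Eliminate σ: μ = (z₂·x₁ − z₁·x₂)/(z₂ − z₁) = (1.476·120 − (-0.6745)·250)/2.15 = 160.78.
Then σ = (x₂ − x₁)/(z₂ − z₁) = (250 − 120)/2.15 = 60.46.

μ = 160.78, σ = 60.46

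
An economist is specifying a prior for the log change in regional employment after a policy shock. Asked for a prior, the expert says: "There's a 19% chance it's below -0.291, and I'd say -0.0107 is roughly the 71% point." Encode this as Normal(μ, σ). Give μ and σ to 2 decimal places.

For Normal(μ,σ), the p-quantile is μ + z_p·σ. Here z_{0.19} = -0.8779, z_{0.71} = 0.5534.
So -0.291 = μ − 0.8779σ and -0.0107 = μ + 0.5534σ.
Subtracting: σ = (-0.0107 − -0.291)/(0.5534 − (-0.8779)) = 0.20.
Then μ = -0.291 − (-0.8779)·0.20 = -0.12.

μ = -0.12, σ = 0.20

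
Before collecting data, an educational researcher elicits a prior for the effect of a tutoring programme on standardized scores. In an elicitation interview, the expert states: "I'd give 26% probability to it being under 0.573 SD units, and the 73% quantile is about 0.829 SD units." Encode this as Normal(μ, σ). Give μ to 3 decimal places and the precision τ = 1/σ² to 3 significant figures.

For Normal(μ,σ), the p-quantile is μ + z_p·σ. Here z_{0.26} = -0.6433, z_{0.73} = 0.6128.
So 0.573 = μ − 0.6433σ and 0.829 = μ + 0.6128σ.
Subtracting: σ = (0.829 − 0.573)/(0.6128 − (-0.6433)) = 0.204.
Then μ = 0.573 − (-0.6433)·0.204 = 0.704.
Precision τ = 1/σ² = 1/0.2038² = 24.1.

μ = 0.704, τ = 24.1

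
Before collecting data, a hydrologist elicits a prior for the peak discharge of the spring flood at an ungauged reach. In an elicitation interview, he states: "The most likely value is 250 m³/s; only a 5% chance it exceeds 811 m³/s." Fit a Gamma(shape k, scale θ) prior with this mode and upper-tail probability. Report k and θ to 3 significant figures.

k ≈ 2.89, θ ≈ 132

Gamma(k,θ) with k>1 has mode (k−1)θ, so θ = 250/(k−1).
Need P(X < 811) = 0.95 with θ tied to k this way. Start at k = 2, θ = 250: P(X<811) ≈ 0.834.
Too low — raise k to concentrate. Iterating converges to k ≈ 2.89.
Then θ = 250/(2.89−1) ≈ 132.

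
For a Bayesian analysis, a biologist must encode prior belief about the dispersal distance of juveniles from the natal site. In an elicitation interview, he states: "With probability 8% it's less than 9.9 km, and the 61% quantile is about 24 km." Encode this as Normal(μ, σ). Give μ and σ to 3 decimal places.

The p-quantile of Normal(μ,σ) is μ + z_p·σ, with z_{0.08} = -1.405 and z_{0.61} = 0.2793.
Eliminate σ: μ = (z₂·x₁ − z₁·x₂)/(z₂ − z₁) = (0.2793·9.9 − (-1.405)·24)/1.684 = 21.662.
Then σ = (x₂ − x₁)/(z₂ − z₁) = (24 − 9.9)/1.684 = 8.371.

μ = 21.662, σ = 8.371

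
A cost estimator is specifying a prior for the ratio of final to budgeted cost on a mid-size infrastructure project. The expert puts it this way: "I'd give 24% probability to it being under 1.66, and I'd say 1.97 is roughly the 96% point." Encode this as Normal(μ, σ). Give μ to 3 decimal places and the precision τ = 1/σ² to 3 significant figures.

μ = 1.749, τ = 62.8

For Normal(μ,σ), the p-quantile is μ + z_p·σ. Here z_{0.24} = -0.7063, z_{0.96} = 1.751.
So 1.66 = μ − 0.7063σ and 1.97 = μ + 1.751σ.
Subtracting: σ = (1.97 − 1.66)/(1.751 − (-0.7063)) = 0.126.
Then μ = 1.66 − (-0.7063)·0.126 = 1.749.
Precision τ = 1/σ² = 1/0.1262² = 62.8.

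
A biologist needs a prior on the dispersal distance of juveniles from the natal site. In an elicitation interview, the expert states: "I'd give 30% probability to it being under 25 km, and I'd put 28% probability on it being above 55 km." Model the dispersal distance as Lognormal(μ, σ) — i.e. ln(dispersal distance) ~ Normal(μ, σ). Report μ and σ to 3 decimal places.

If T ~ Lognormal(μ,σ) then ln T ~ Normal(μ,σ), so the p-quantile of ln T is μ + z_p·σ.
ln(25) = 3.219 and ln(55) = 4.007; z_{0.3} = -0.5244, z_{0.72} = 0.5828.
σ = (4.007 − 3.219)/(0.5828 − (-0.5244)) = 0.712.
μ = 3.219 − (-0.5244)·0.712 = 3.592.

μ ≈ 3.592, σ ≈ 0.712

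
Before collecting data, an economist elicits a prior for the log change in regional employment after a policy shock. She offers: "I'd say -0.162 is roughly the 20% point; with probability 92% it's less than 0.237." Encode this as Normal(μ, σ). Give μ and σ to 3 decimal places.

For Normal(μ,σ), the p-quantile is μ + z_p·σ. Here z_{0.2} = -0.8416, z_{0.92} = 1.405.
So -0.162 = μ − 0.8416σ and 0.237 = μ + 1.405σ.
Subtracting: σ = (0.237 − -0.162)/(1.405 − (-0.8416)) = 0.178.
Then μ = -0.162 − (-0.8416)·0.178 = -0.013.

μ = -0.013, σ = 0.178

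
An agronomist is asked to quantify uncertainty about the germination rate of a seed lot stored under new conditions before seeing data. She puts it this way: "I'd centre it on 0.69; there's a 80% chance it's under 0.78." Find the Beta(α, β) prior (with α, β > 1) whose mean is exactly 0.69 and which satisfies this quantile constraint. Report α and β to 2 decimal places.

With mean 0.69 fixed, write α = 0.69s, β = 0.31s where s = α+β.
Need P(θ < 0.78) = 0.8 under Beta(0.69s, 0.31s). Normal approximation: (q−m)/√(m(1−m)/s) ≈ z_{0.8} = 0.842, so s ≈ 0.69·0.31·(0.842)²/(0.78−0.69)² = 18.7.
At s = 18.7: P(θ<0.78) ≈ 0.795. Adjusting to match 0.8 gives s ≈ 19.35.
So α = 0.69·19.35 ≈ 13.35, β = 0.31·19.35 ≈ 6.00.

α ≈ 13.35, β ≈ 6.00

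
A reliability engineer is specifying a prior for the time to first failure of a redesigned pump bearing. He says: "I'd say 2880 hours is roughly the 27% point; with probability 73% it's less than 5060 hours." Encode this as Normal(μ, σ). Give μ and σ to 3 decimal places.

μ = 3970.000, σ = 1778.683

For Normal(μ,σ), the p-quantile is μ + z_p·σ. Here z_{0.27} = -0.6128, z_{0.73} = 0.6128.
So 2880 = μ − 0.6128σ and 5060 = μ + 0.6128σ.
Subtracting: σ = (5060 − 2880)/(0.6128 − (-0.6128)) = 1778.683.
Then μ = 2880 − (-0.6128)·1778.683 = 3970.000.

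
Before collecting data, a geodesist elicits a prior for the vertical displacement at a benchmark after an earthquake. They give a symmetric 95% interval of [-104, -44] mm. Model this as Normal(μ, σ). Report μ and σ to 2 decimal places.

μ = -74.00, σ = 15.31

A symmetric 95% interval runs μ ± z·σ with z = 1.96.
Half-width = 30, so σ = 30/1.96 = 15.31.
μ is the interval midpoint, -74.00.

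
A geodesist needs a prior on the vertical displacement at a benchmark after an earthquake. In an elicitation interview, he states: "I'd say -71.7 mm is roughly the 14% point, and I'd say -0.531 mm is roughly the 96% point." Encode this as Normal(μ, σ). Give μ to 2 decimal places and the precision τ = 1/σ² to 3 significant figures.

μ = -44.54, τ = 0.00158

For Normal(μ,σ), the p-quantile is μ + z_p·σ. Here z_{0.14} = -1.08, z_{0.96} = 1.751.
So -71.7 = μ − 1.08σ and -0.531 = μ + 1.751σ.
Subtracting: σ = (-0.531 − -71.7)/(1.751 − (-1.08)) = 25.14.
Then μ = -71.7 − (-1.08)·25.14 = -44.54.
Precision τ = 1/σ² = 1/25.14² = 0.00158.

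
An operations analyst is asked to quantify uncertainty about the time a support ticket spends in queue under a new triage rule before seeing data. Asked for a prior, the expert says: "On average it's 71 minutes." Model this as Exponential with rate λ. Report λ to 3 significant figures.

λ ≈ 0.0141

Exponential mean = 1/λ, so λ = 1/71.0 = 0.0141.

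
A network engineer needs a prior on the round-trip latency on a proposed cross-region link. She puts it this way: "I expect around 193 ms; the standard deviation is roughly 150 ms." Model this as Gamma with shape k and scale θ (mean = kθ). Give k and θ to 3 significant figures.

For Gamma(k, scale θ): mean = kθ, variance = kθ², so CV = 1/√k.
CV = SD/mean = 150/193 = 0.7772, hence k = 1/CV² = 1.66.
Then θ = mean/k = 193/1.66 = 117.

k ≈ 1.66, θ ≈ 117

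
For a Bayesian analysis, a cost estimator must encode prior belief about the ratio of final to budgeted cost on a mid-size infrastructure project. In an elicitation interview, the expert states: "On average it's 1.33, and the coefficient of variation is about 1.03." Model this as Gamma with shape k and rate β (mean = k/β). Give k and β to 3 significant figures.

k ≈ 0.943, β ≈ 0.709

For Gamma(k, rate β): mean = k/β, variance = k/β², so CV = 1/√k.
CV = 1.03, hence k = 1/CV² = 0.943.
Then β = k/mean = 0.943/1.33 = 0.709.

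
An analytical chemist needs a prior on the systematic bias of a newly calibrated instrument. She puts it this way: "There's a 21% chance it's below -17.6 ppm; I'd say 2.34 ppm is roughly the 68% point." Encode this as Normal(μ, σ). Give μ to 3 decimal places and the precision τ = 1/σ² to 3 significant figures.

The p-quantile of Normal(μ,σ) is μ + z_p·σ, with z_{0.21} = -0.8064 and z_{0.68} = 0.4677.
Eliminate σ: μ = (z₂·x₁ − z₁·x₂)/(z₂ − z₁) = (0.4677·-17.6 − (-0.8064)·2.34)/1.274 = -4.979.
Then σ = (x₂ − x₁)/(z₂ − z₁) = (2.34 − -17.6)/1.274 = 15.650.
Precision τ = 1/σ² = 1/15.65² = 0.00408.

μ = -4.979, τ = 0.00408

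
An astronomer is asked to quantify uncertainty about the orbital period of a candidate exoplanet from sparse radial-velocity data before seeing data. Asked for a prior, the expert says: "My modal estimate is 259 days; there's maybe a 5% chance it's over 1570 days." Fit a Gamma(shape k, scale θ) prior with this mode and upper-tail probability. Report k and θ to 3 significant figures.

k ≈ 1.7, θ ≈ 369

Gamma(k,θ) with k>1 has mode (k−1)θ, so θ = 259/(k−1).
Need P(X < 1570) = 0.95 with θ tied to k this way. Start at k = 2, θ = 259: P(X<1570) ≈ 0.984.
Too high — lower k to spread out. Iterating converges to k ≈ 1.7.
Then θ = 259/(1.7−1) ≈ 369.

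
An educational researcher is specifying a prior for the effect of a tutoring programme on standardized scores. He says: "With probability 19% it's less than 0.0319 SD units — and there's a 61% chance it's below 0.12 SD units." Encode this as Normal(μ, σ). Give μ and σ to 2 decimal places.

μ = 0.10, σ = 0.08

The p-quantile of Normal(μ,σ) is μ + z_p·σ, with z_{0.19} = -0.8779 and z_{0.61} = 0.2793.
Eliminate σ: μ = (z₂·x₁ − z₁·x₂)/(z₂ − z₁) = (0.2793·0.0319 − (-0.8779)·0.12)/1.157 = 0.10.
Then σ = (x₂ − x₁)/(z₂ − z₁) = (0.12 − 0.0319)/1.157 = 0.08.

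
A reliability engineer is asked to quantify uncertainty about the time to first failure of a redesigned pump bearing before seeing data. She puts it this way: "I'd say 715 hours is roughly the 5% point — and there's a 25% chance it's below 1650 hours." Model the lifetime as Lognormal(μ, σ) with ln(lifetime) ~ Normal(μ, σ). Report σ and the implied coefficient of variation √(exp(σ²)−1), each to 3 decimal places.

σ ≈ 0.862, CV ≈ 1.050

If T ~ Lognormal(μ,σ) then ln T ~ Normal(μ,σ), so the p-quantile of ln T is μ + z_p·σ.
ln(715) = 6.572 and ln(1650) = 7.409; z_{0.05} = -1.645, z_{0.25} = -0.6745.
σ = (7.409 − 6.572)/(-0.6745 − (-1.645)) = 0.862.
μ = 6.572 − (-1.645)·0.862 = 7.990.
CV = √(exp(σ²)−1) = √(exp(0.7427)−1) = 1.050.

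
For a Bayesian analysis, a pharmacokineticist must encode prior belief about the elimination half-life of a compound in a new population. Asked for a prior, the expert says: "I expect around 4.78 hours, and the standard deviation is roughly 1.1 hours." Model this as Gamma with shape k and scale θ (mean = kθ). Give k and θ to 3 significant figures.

For Gamma(k, scale θ): mean = kθ, variance = kθ², so CV = 1/√k.
CV = SD/mean = 1.1/4.78 = 0.2301, hence k = 1/CV² = 18.9.
Then θ = mean/k = 4.78/18.9 = 0.253.

k ≈ 18.9, θ ≈ 0.253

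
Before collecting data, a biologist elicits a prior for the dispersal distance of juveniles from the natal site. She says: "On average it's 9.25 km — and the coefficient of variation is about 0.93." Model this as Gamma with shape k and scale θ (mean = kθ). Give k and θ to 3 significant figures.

For Gamma(k, scale θ): mean = kθ, variance = kθ², so CV = 1/√k.
CV = 0.93, hence k = 1/CV² = 1.16.
Then θ = mean/k = 9.25/1.16 = 8.

k ≈ 1.16, θ ≈ 8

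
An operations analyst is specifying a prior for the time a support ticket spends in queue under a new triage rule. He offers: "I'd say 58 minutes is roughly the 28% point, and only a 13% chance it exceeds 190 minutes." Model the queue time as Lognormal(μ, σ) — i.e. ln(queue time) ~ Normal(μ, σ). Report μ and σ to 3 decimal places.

If T ~ Lognormal(μ,σ) then ln T ~ Normal(μ,σ), so the p-quantile of ln T is μ + z_p·σ.
ln(58) = 4.06 and ln(190) = 5.247; z_{0.28} = -0.5828, z_{0.87} = 1.126.
σ = (5.247 − 4.06)/(1.126 − (-0.5828)) = 0.694.
μ = 4.06 − (-0.5828)·0.694 = 4.465.

μ ≈ 4.465, σ ≈ 0.694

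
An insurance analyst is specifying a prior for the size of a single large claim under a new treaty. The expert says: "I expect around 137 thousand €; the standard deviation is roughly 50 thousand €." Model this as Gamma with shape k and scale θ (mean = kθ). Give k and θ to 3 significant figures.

k ≈ 7.51, θ ≈ 18.2

For Gamma(k, scale θ): mean = kθ, variance = kθ², so CV = 1/√k.
CV = SD/mean = 50/137 = 0.365, hence k = 1/CV² = 7.51.
Then θ = mean/k = 137/7.51 = 18.2.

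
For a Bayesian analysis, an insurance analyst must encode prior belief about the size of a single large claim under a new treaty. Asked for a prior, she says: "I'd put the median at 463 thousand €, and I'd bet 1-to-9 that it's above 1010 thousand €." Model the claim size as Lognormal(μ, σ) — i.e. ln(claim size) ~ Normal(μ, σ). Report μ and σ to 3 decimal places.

If T ~ Lognormal(μ,σ) then ln T ~ Normal(μ,σ), so the p-quantile of ln T is μ + z_p·σ.
ln(463) = 6.138 and ln(1010) = 6.918; z_{0.5} = 0, z_{0.9} = 1.282.
σ = (6.918 − 6.138)/(1.282 − (0)) = 0.609.
μ = 6.138 − (0)·0.609 = 6.138.

μ ≈ 6.138, σ ≈ 0.609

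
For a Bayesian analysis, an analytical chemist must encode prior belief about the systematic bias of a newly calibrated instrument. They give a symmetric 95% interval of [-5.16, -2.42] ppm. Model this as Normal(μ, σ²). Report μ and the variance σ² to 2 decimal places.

A symmetric 95% interval runs μ ± z·σ with z = 1.96.
Half-width = 1.37, so σ = 1.37/1.96 = 0.699 and σ² = 0.49.
μ is the interval midpoint, -3.79.

μ = -3.79, σ² = 0.49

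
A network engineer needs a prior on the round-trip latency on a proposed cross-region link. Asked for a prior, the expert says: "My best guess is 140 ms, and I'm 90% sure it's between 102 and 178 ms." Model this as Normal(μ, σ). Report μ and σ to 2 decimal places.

A symmetric 90% interval runs μ ± z·σ with z = 1.645.
Half-width = 38, so σ = 38/1.645 = 23.10.
μ is the stated best guess, 140.00.

μ = 140.00, σ = 23.10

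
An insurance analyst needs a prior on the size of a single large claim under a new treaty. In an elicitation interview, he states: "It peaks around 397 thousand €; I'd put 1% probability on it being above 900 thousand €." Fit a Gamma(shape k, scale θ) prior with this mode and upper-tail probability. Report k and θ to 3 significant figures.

Gamma(k,θ) with k>1 has mode (k−1)θ, so θ = 397/(k−1).
Need P(X < 900) = 0.99 with θ tied to k this way. Start at k = 2, θ = 397: P(X<900) ≈ 0.661.
Too low — raise k to concentrate. Iterating converges to k ≈ 8.15.
Then θ = 397/(8.15−1) ≈ 55.5.

k ≈ 8.15, θ ≈ 55.5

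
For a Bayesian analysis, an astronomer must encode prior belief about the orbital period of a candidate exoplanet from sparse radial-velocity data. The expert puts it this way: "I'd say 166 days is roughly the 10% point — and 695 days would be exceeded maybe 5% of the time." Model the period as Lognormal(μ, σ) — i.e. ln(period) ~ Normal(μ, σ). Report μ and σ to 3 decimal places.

If T ~ Lognormal(μ,σ) then ln T ~ Normal(μ,σ), so the p-quantile of ln T is μ + z_p·σ.
ln(166) = 5.112 and ln(695) = 6.544; z_{0.1} = -1.282, z_{0.95} = 1.645.
σ = (6.544 − 5.112)/(1.645 − (-1.282)) = 0.489.
μ = 5.112 − (-1.282)·0.489 = 5.739.

μ ≈ 5.739, σ ≈ 0.489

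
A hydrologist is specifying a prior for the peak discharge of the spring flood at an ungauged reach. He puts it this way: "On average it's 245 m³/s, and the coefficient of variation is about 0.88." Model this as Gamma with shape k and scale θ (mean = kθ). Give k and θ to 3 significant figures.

k ≈ 1.29, θ ≈ 190

For Gamma(k, scale θ): mean = kθ, variance = kθ², so CV = 1/√k.
CV = 0.88, hence k = 1/CV² = 1.29.
Then θ = mean/k = 245/1.29 = 190.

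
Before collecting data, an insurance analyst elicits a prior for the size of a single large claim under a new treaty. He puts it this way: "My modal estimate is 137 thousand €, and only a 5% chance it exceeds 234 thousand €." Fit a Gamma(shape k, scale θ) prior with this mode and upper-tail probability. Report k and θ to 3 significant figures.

k ≈ 10.7, θ ≈ 14.1

Gamma(k,θ) with k>1 has mode (k−1)θ, so θ = 137/(k−1).
Need P(X < 234) = 0.95 with θ tied to k this way. Start at k = 2, θ = 137: P(X<234) ≈ 0.509.
Too low — raise k to concentrate. Iterating converges to k ≈ 10.7.
Then θ = 137/(10.7−1) ≈ 14.1.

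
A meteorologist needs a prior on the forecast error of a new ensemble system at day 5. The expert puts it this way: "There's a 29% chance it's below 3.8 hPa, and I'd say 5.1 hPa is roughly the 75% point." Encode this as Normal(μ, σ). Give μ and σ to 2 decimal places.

μ = 4.39, σ = 1.06

For Normal(μ,σ), the p-quantile is μ + z_p·σ. Here z_{0.29} = -0.5534, z_{0.75} = 0.6745.
So 3.8 = μ − 0.5534σ and 5.1 = μ + 0.6745σ.
Subtracting: σ = (5.1 − 3.8)/(0.6745 − (-0.5534)) = 1.06.
Then μ = 3.8 − (-0.5534)·1.06 = 4.39.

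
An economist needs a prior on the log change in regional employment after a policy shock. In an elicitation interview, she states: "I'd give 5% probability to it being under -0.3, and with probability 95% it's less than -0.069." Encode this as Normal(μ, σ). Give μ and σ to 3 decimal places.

μ = -0.184, σ = 0.070

For Normal(μ,σ), the p-quantile is μ + z_p·σ. Here z_{0.05} = -1.645, z_{0.95} = 1.645.
So -0.3 = μ − 1.645σ and -0.069 = μ + 1.645σ.
Subtracting: σ = (-0.069 − -0.3)/(1.645 − (-1.645)) = 0.070.
Then μ = -0.3 − (-1.645)·0.070 = -0.184.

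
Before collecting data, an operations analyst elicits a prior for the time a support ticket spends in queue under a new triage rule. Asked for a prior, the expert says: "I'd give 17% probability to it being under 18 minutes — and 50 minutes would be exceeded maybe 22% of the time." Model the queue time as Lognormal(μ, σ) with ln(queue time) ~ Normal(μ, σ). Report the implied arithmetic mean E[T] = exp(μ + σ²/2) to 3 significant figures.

If T ~ Lognormal(μ,σ) then ln T ~ Normal(μ,σ), so the p-quantile of ln T is μ + z_p·σ.
ln(18) = 2.89 and ln(50) = 3.912; z_{0.17} = -0.9542, z_{0.78} = 0.7722.
σ = (3.912 − 2.89)/(0.7722 − (-0.9542)) = 0.592.
μ = 2.89 − (-0.9542)·0.592 = 3.455.
E[T] = exp(μ + σ²/2) = exp(3.455 + 0.1751) = 37.7 minutes.

E[T] ≈ 37.7 minutes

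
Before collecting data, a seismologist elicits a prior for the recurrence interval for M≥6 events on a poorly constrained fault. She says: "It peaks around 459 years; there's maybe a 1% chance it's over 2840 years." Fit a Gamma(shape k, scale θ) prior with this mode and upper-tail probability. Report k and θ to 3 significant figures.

Gamma(k,θ) with k>1 has mode (k−1)θ, so θ = 459/(k−1).
Need P(X < 2840) = 0.99 with θ tied to k this way. Start at k = 2, θ = 459: P(X<2840) ≈ 0.985.
Too low — raise k to concentrate. Iterating converges to k ≈ 2.1.
Then θ = 459/(2.1−1) ≈ 416.

k ≈ 2.1, θ ≈ 416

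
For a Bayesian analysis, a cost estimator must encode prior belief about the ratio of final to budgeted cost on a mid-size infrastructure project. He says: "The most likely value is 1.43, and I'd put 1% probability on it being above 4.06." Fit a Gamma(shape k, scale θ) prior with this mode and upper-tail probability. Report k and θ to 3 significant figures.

k ≈ 5.19, θ ≈ 0.341

Gamma(k,θ) with k>1 has mode (k−1)θ, so θ = 1.43/(k−1).
Need P(X < 4.06) = 0.99 with θ tied to k this way. Start at k = 2, θ = 1.43: P(X<4.06) ≈ 0.776.
Too low — raise k to concentrate. Iterating converges to k ≈ 5.19.
Then θ = 1.43/(5.19−1) ≈ 0.341.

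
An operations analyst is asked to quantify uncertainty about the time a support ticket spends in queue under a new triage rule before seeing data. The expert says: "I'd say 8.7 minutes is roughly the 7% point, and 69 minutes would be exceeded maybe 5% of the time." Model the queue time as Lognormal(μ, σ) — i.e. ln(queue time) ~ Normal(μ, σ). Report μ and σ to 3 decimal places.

μ ≈ 3.143, σ ≈ 0.664

If T ~ Lognormal(μ,σ) then ln T ~ Normal(μ,σ), so the p-quantile of ln T is μ + z_p·σ.
ln(8.7) = 2.163 and ln(69) = 4.234; z_{0.07} = -1.476, z_{0.95} = 1.645.
σ = (4.234 − 2.163)/(1.645 − (-1.476)) = 0.664.
μ = 2.163 − (-1.476)·0.664 = 3.143.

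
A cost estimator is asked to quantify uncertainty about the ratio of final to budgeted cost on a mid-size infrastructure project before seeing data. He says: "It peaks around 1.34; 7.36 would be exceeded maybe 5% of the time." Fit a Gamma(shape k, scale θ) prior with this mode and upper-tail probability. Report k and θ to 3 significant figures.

Gamma(k,θ) with k>1 has mode (k−1)θ, so θ = 1.34/(k−1).
Need P(X < 7.36) = 0.95 with θ tied to k this way. Start at k = 2, θ = 1.34: P(X<7.36) ≈ 0.973.
Too high — lower k to spread out. Iterating converges to k ≈ 1.81.
Then θ = 1.34/(1.81−1) ≈ 1.66.

k ≈ 1.81, θ ≈ 1.66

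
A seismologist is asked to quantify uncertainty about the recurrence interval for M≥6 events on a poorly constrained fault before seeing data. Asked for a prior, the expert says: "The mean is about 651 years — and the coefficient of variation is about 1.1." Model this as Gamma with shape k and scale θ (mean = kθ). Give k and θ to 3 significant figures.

k ≈ 0.826, θ ≈ 788

For Gamma(k, scale θ): mean = kθ, variance = kθ², so CV = 1/√k.
CV = 1.1, hence k = 1/CV² = 0.826.
Then θ = mean/k = 651/0.826 = 788.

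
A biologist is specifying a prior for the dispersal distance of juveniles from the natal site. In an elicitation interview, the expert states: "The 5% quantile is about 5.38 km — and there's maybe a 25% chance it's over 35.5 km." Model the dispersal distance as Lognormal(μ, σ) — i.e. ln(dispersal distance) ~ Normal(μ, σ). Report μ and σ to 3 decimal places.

μ ≈ 3.021, σ ≈ 0.814

If T ~ Lognormal(μ,σ) then ln T ~ Normal(μ,σ), so the p-quantile of ln T is μ + z_p·σ.
ln(5.38) = 1.683 and ln(35.5) = 3.57; z_{0.05} = -1.645, z_{0.75} = 0.6745.
σ = (3.57 − 1.683)/(0.6745 − (-1.645)) = 0.814.
μ = 1.683 − (-1.645)·0.814 = 3.021.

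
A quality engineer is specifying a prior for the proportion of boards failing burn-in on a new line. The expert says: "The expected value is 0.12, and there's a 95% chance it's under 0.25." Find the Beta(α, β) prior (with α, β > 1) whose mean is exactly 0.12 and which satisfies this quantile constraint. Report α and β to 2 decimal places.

α ≈ 2.58, β ≈ 18.89

With mean 0.12 fixed, write α = 0.12s, β = 0.88s where s = α+β.
Need P(θ < 0.25) = 0.95 under Beta(0.12s, 0.88s). Normal approximation: (q−m)/√(m(1−m)/s) ≈ z_{0.95} = 1.64, so s ≈ 0.12·0.88·(1.64)²/(0.25−0.12)² = 16.9.
At s = 16.9: P(θ<0.25) ≈ 0.932. Adjusting to match 0.95 gives s ≈ 21.47.
So α = 0.12·21.47 ≈ 2.58, β = 0.88·21.47 ≈ 18.89.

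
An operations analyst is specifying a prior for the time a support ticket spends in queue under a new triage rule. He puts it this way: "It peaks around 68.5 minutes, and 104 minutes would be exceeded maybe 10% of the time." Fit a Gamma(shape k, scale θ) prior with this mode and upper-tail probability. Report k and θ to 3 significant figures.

k ≈ 11.7, θ ≈ 6.41

Gamma(k,θ) with k>1 has mode (k−1)θ, so θ = 68.5/(k−1).
Need P(X < 104) = 0.9 with θ tied to k this way. Start at k = 2, θ = 68.5: P(X<104) ≈ 0.448.
Too low — raise k to concentrate. Iterating converges to k ≈ 11.7.
Then θ = 68.5/(11.7−1) ≈ 6.41.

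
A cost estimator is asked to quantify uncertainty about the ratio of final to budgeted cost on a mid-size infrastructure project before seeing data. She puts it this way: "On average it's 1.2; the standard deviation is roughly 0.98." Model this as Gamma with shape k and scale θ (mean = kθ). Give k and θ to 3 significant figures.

k ≈ 1.5, θ ≈ 0.8

For Gamma(k, scale θ): mean = kθ, variance = kθ², so CV = 1/√k.
CV = SD/mean = 0.98/1.2 = 0.8167, hence k = 1/CV² = 1.5.
Then θ = mean/k = 1.2/1.5 = 0.8.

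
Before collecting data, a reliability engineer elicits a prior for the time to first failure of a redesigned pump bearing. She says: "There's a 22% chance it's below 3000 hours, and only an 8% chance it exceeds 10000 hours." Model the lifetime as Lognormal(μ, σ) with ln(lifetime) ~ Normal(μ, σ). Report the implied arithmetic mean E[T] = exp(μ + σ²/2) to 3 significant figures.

If T ~ Lognormal(μ,σ) then ln T ~ Normal(μ,σ), so the p-quantile of ln T is μ + z_p·σ.
ln(3000) = 8.006 and ln(10000) = 9.21; z_{0.22} = -0.7722, z_{0.92} = 1.405.
σ = (9.21 − 8.006)/(1.405 − (-0.7722)) = 0.553.
μ = 8.006 − (-0.7722)·0.553 = 8.433.
E[T] = exp(μ + σ²/2) = exp(8.433 + 0.1529) = 5360 hours.

E[T] ≈ 5360 hours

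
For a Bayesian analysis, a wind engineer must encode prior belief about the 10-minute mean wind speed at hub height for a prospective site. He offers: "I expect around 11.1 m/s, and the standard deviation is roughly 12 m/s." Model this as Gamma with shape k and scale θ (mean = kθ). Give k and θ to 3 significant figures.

k ≈ 0.856, θ ≈ 13

For Gamma(k, scale θ): mean = kθ, variance = kθ², so CV = 1/√k.
CV = SD/mean = 12/11.1 = 1.081, hence k = 1/CV² = 0.856.
Then θ = mean/k = 11.1/0.856 = 13.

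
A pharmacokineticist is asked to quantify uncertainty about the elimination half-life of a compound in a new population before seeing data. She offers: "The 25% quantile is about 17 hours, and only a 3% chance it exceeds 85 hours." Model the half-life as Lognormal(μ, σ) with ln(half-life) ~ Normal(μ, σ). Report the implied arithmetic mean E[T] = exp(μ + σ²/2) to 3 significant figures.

If T ~ Lognormal(μ,σ) then ln T ~ Normal(μ,σ), so the p-quantile of ln T is μ + z_p·σ.
ln(17) = 2.833 and ln(85) = 4.443; z_{0.25} = -0.6745, z_{0.97} = 1.881.
σ = (4.443 − 2.833)/(1.881 − (-0.6745)) = 0.630.
μ = 2.833 − (-0.6745)·0.630 = 3.258.
E[T] = exp(μ + σ²/2) = exp(3.258 + 0.1984) = 31.7 hours.

E[T] ≈ 31.7 hours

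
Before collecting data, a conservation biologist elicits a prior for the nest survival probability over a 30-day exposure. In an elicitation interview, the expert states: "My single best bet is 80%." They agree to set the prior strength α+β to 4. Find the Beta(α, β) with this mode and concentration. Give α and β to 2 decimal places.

For α,β > 1 the Beta mode is (α−1)/(α+β−2). With α+β = 4, the mode is (α−1)/2.
Set (α−1)/2 = 0.8 → α = 1 + 0.8·2 = 2.60.
β = 4 − α = 1.40.

α = 2.60, β = 1.40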